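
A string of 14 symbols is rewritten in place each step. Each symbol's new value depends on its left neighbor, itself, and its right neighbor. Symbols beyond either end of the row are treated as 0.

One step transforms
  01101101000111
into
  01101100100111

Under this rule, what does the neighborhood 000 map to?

0

At position 9 the neighborhood is 000; the next row has 0 there.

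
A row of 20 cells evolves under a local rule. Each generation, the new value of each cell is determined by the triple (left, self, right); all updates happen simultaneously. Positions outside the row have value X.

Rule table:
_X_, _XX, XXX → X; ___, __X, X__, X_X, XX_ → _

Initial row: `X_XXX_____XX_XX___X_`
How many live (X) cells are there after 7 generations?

__XX______X__X____X_
__X_______X__X____X_
__X_______X__X____X_  (fixed point — unchanged through generation 7)
count of X: 4

4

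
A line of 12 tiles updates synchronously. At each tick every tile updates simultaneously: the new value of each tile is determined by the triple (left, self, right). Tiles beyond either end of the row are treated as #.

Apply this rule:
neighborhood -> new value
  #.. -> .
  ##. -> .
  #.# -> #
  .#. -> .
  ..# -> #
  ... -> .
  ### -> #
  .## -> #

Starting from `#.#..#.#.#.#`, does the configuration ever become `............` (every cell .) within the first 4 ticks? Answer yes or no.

no

.#..#.#.#.##
#..#.#.#.###
..#.#.#.####
.#.#.#.#####
tick 4 is .#.#.#.#####, still not uniform .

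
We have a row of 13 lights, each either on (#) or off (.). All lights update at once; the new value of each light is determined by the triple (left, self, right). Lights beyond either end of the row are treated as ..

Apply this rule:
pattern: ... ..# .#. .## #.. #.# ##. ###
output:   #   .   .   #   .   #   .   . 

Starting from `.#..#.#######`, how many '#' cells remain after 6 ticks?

.....##......
####.#..#####
#...#...#....
..#...#...###
#...#...#.#..
..#...#..#..#
count of #: 4

4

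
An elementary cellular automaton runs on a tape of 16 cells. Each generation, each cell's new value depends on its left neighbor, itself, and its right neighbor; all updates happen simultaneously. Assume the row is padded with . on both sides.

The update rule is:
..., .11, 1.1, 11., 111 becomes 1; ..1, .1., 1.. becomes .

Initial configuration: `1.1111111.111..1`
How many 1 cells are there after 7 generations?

15

generation 1: .111111111111...
generation 2: .111111111111.11
generation 3: .111111111111111
generation 4: .111111111111111  (fixed point — unchanged through generation 7)
count of 1: 15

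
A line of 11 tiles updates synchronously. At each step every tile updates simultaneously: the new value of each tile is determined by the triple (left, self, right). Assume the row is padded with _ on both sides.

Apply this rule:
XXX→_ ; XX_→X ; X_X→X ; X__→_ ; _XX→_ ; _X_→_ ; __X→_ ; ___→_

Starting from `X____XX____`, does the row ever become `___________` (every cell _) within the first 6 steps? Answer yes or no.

yes

step 1: ______X____
step 2: ___________
all cells are _ at step 2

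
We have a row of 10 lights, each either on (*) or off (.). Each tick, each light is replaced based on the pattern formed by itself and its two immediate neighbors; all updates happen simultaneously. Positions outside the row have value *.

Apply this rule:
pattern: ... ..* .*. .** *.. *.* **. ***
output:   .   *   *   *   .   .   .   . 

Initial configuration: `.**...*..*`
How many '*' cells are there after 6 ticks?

tick 1: .*...**.**
tick 2: .*..**..*.
tick 3: .*.**..**.
tick 4: .*.*..**..
tick 5: .*.*.**..*
tick 6: .*.*.*..**
count of *: 5

5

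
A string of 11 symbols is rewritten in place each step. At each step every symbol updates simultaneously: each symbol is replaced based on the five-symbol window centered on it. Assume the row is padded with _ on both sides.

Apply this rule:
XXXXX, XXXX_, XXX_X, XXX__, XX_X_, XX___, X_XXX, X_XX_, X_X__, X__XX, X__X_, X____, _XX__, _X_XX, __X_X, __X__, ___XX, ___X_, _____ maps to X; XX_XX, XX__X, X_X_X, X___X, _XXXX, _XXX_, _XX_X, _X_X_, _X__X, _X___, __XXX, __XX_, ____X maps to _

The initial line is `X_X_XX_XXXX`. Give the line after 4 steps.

X_X_X___X_X

X__XX__X_XX
X_X_X_XXXXX
X____XX_XXX
X_X_X___X_X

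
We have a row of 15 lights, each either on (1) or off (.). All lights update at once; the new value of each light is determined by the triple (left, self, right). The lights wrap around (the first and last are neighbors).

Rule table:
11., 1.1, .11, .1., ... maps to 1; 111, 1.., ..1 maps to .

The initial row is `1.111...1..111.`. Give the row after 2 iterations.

..1111111..111.

iteration 1: 111.1.1.1..1.11
iteration 2: ..1111111..111.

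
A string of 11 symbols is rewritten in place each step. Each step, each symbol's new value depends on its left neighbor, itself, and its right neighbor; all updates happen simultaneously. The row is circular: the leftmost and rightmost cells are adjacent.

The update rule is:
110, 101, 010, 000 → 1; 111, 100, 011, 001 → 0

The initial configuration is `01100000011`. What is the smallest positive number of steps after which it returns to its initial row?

step 1: 10101111001
step 2: 11110001000
step 3: 00010101010
step 4: 11011111110
step 5: 01100000011

5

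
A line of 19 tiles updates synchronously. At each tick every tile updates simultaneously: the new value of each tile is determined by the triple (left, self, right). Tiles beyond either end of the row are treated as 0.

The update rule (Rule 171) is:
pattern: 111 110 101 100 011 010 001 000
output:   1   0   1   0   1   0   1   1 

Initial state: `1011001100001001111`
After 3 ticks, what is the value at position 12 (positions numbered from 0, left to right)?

tick 1: 0110011001110011110
tick 2: 1100110011100111100
tick 3: 1001100111001111001
position 12 holds 1

1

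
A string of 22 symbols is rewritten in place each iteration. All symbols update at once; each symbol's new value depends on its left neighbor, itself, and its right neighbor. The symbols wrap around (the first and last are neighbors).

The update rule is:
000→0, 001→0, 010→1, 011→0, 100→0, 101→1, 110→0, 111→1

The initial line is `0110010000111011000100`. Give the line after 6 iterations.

0000010000010100000100
0000010000011100000100
0000010000001000000100
0000010000001000000100  (fixed point — unchanged through iteration 6)

0000010000001000000100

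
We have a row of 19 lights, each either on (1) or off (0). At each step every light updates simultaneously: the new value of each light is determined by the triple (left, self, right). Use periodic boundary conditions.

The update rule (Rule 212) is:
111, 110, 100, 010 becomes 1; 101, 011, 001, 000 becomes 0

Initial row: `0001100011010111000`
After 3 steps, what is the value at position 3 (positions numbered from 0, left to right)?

0

0000110001010011100
0000011001011001110
0000001101001100111
position 3 holds 0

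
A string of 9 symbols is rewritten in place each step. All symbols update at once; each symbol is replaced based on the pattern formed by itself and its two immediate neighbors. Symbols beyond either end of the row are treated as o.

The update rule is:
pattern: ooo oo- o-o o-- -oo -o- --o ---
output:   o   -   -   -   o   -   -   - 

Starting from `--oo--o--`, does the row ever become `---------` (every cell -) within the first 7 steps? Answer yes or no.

--o------
---------
all cells are - at step 2

yes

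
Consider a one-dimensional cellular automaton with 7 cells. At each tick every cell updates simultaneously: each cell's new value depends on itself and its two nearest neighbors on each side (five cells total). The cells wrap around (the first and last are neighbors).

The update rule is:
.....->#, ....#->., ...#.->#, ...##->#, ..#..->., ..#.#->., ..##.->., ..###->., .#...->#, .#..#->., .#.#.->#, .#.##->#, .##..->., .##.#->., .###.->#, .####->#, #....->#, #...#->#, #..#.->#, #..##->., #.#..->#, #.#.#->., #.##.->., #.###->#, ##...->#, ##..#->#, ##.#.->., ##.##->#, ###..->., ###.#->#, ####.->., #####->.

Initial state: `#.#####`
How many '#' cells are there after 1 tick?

tick 1: ####...
count of #: 4

4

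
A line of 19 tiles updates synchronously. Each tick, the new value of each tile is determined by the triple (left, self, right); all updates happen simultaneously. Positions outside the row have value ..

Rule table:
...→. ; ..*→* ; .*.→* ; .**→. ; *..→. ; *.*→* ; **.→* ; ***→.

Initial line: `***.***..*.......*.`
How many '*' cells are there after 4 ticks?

..**..*.**......**.
.*.*.***.*.....*.*.
*****..***....****.
....*.*..*...*...*.
count of *: 5

5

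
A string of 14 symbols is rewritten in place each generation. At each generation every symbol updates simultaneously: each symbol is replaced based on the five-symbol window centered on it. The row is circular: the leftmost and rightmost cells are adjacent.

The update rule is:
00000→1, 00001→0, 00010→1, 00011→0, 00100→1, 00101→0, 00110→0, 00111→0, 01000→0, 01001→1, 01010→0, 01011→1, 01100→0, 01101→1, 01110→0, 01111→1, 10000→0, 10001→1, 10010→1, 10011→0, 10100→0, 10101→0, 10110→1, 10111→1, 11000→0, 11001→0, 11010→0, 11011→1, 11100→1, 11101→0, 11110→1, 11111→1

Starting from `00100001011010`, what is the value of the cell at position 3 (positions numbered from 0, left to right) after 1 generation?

0

11100010111000
position 3 holds 0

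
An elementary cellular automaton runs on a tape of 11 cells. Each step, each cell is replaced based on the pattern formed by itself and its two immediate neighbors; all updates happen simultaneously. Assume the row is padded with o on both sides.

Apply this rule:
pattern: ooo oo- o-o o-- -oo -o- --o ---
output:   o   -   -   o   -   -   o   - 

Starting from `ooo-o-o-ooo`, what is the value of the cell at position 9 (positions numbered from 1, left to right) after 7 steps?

oo-------oo
o-o-----o-o
---o---o---
o-o-o-o-o-o
-----------
o---------o
-o-------o-
position 9 holds -

-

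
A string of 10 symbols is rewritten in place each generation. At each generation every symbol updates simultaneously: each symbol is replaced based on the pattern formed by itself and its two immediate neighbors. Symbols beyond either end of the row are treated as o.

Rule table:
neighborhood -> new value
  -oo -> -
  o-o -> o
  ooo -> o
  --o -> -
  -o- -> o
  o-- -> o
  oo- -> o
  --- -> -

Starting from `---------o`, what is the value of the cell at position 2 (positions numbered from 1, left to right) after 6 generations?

o

o---------
oo--------
ooo-------
oooo------
ooooo-----
oooooo----
position 2 holds o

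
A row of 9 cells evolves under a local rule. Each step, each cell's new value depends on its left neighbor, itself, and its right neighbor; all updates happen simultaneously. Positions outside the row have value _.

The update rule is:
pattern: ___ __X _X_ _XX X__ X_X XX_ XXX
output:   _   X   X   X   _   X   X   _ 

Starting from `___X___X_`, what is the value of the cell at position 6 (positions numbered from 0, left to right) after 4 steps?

__XX__XX_
_XXX_XXX_
XX_XXX_X_
XXXX_XXX_
position 6 holds X

X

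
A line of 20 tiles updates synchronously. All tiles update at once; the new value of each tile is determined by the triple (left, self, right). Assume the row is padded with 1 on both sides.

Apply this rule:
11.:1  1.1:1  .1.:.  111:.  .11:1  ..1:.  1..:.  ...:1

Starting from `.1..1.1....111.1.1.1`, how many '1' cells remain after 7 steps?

9

1....1..11.1.11.1.11
1.11....111.1111.11.
1111.11.1.111..11111
...11111.11.1..1....
.1.1...11111.....11.
1.1..1.1...1.111.111
11....1..1..11.111..
count of 1: 9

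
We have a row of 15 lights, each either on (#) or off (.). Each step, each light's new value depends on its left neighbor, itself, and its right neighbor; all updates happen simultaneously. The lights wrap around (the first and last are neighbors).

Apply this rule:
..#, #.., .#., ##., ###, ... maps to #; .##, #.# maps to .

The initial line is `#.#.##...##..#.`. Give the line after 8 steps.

###.###.###.###

#.#..####.####.
#.###.###..###.
#..##..####.##.
###.###.###..#.
.##..##..#####.
#.###.###.#####
#..##..##..####
###.###.###.###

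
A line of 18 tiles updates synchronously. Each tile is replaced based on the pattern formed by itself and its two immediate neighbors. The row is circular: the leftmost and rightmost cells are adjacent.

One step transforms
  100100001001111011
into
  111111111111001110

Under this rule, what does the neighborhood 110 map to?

At position 0 the neighborhood is 110; the next row has 1 there.

1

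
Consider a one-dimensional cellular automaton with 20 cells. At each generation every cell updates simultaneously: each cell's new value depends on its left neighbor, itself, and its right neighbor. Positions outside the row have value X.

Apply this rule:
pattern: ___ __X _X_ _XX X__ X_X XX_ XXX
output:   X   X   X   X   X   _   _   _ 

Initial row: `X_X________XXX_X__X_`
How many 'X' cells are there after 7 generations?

generation 1: __XXXXXXXXXX___XXXX_
generation 2: XXX_________XXXX____
generation 3: ___XXXXXXXXXX___XXXX
generation 4: XXXX_________XXXX___
generation 5: ____XXXXXXXXXX___XXX
generation 6: XXXXX_________XXXX__
generation 7: _____XXXXXXXXXX___XX
count of X: 12

12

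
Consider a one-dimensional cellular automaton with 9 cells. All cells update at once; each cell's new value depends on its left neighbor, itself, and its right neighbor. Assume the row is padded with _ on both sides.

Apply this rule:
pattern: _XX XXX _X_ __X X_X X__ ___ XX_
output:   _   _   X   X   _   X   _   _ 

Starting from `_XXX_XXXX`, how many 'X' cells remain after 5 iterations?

X________
XX_______
__X______
_XXX_____
X___X____
count of X: 2

2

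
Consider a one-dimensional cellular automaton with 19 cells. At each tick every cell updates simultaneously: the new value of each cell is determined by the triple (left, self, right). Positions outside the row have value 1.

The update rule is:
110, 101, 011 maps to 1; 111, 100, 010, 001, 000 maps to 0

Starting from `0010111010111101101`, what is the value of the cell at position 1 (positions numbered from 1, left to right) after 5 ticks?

0

0001101101100111111
0001111111100100000
0001000000100000000
0000000000000000000
0000000000000000000
position 1 holds 0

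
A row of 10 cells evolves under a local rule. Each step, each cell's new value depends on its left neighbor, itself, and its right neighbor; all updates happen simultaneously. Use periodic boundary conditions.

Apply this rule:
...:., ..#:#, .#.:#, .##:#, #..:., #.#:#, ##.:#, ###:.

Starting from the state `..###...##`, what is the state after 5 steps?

..###...##

.##.#..###
#####.##.#
....######
...##....#
..###...##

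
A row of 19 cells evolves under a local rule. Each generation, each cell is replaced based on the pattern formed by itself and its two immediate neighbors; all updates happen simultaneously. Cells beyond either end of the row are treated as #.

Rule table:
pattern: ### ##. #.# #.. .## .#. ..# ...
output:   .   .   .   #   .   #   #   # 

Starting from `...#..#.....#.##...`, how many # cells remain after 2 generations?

3

#############...###
.............###...
count of #: 3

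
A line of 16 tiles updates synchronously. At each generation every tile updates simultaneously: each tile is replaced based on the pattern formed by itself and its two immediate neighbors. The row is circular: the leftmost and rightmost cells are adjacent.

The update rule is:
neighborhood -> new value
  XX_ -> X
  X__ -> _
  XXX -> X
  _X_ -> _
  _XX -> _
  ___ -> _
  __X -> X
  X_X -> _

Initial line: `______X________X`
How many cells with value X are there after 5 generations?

_____X________X_
____X________X__
___X________X___
__X________X____
_X________X_____
count of X: 2

2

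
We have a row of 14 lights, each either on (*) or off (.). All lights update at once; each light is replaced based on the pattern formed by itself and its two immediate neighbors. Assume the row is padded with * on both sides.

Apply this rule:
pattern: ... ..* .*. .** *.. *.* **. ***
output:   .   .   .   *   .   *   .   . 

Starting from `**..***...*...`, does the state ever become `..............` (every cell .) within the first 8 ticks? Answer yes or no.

yes

....*.........
..............
all cells are . at tick 2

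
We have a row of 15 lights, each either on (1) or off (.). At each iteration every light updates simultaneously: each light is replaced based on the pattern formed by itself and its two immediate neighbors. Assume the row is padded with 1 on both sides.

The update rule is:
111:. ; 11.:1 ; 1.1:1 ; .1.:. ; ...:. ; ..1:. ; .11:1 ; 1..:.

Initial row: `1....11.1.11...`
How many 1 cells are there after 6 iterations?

1

iteration 1: 1....111.111...
iteration 2: 1....1.111.1...
iteration 3: 1.....11.11....
iteration 4: 1.....11111....
iteration 5: 1.....1...1....
iteration 6: 1..............
count of 1: 1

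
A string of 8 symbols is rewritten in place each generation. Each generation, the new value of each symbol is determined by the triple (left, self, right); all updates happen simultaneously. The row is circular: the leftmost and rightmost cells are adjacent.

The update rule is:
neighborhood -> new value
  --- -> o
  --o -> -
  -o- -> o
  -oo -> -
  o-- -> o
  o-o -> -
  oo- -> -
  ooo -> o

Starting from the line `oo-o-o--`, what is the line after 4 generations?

oo--o-o-

---o-oo-
oo-o---o
o--ooo--
oo--o-o-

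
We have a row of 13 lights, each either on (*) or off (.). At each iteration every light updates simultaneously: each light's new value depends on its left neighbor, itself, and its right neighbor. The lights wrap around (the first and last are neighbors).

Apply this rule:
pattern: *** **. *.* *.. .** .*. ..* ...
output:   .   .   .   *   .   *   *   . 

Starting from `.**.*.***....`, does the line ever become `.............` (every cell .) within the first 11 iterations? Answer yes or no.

*...*....*...
**.***..***.*
......**.....
.....*..*....
....******...
...*......*..
..***....***.
.*...*..*...*
.**.******.**
.............
all cells are . at iteration 10

yes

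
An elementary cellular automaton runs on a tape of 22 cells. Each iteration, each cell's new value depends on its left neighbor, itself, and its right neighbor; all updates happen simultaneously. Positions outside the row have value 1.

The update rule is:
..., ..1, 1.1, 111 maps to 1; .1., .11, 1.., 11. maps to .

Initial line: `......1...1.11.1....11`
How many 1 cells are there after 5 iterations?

9

.11111..11.1..1..111.1
1.111..1..1..1..1.1.1.
.1.1..1..1..1..1.1.1.1
1.1..1..1..1..1.1.1.1.
.1..1..1..1..1.1.1.1.1
count of 1: 9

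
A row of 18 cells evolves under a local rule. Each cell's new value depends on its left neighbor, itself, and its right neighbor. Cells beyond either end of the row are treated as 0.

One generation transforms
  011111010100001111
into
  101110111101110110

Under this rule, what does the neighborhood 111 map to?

1

At position 2 the neighborhood is 111; the next row has 1 there.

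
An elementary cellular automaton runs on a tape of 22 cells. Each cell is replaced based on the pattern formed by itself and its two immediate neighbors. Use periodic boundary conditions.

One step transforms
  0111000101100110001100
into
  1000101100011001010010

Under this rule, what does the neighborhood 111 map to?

At position 2 the neighborhood is 111; the next row has 0 there.

0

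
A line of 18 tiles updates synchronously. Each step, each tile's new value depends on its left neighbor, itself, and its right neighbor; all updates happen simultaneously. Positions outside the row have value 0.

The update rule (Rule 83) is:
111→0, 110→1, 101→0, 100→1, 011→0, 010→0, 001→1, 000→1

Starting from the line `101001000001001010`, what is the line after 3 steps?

001001111101100011

step 1: 000110111110110001
step 2: 111010000010011110
step 3: 001001111101100011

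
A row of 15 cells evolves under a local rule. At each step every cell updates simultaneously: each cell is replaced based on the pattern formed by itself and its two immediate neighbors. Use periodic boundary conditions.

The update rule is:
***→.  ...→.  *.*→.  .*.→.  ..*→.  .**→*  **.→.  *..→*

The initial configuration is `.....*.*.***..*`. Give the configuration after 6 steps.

..*..*........*

step 1: *........*..*..
step 2: .*........*..*.
step 3: ..*........*..*
step 4: *..*........*..
step 5: .*..*........*.
step 6: ..*..*........*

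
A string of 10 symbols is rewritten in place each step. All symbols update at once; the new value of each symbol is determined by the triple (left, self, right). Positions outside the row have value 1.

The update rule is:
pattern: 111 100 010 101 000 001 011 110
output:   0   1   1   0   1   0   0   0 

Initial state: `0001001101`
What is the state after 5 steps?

1110000000

1101100000
0000011110
1111000000
0000111110
1110000000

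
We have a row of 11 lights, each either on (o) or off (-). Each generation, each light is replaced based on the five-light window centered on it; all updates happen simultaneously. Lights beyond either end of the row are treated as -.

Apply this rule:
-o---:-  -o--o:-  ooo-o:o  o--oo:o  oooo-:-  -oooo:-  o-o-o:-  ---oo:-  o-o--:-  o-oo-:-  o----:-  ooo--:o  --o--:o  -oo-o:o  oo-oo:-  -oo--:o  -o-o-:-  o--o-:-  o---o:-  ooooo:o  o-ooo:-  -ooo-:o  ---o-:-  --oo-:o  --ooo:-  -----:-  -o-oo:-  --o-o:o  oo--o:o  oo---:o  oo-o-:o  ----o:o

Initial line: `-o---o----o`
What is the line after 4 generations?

-o---o--o--

generation 1: -o---o--o-o
generation 2: -o---o--o--
generation 3: -o---o--o--  (fixed point — unchanged through generation 4)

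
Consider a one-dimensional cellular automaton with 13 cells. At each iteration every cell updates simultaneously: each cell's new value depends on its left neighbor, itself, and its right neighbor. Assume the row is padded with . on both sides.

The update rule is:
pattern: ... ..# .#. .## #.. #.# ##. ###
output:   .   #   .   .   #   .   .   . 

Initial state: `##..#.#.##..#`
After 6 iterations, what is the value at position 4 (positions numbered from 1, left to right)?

.

iteration 1: ..##......##.
iteration 2: .#..#....#..#
iteration 3: #.##.#..#.##.
iteration 4: ......##....#
iteration 5: .....#..#..#.
iteration 6: ....#.##.##.#
position 4 holds .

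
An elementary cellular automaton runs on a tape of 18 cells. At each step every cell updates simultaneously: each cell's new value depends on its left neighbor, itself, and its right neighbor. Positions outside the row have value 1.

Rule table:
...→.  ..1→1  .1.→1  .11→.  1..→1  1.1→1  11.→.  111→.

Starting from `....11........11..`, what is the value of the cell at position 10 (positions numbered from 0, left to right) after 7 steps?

.

1..1..1......1..11
.1111111....1111..
1.......1..1....11
.1.....111111..1..
111...1......11111
...1.111....1.....
1.111...1..111...1
position 10 holds .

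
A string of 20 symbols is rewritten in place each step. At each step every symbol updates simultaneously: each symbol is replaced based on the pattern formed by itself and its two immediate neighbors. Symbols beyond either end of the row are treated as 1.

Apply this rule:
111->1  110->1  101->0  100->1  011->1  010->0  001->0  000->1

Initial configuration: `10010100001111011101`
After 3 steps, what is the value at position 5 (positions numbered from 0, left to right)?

0

11000011101111011101
11111011101111011101
11111011101111011101
position 5 holds 0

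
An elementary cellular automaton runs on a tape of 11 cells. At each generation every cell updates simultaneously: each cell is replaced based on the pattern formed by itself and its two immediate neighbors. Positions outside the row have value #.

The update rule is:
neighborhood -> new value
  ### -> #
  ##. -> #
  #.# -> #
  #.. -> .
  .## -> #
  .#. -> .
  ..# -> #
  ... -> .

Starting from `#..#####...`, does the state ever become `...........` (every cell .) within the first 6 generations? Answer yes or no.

no

#.######..#
########.##
###########
###########  (fixed point — unchanged through generation 6)
generation 6 is ###########, still not uniform .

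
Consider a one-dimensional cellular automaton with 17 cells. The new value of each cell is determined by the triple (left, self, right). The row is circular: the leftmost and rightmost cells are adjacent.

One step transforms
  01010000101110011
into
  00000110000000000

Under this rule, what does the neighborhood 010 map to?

0

At position 1 the neighborhood is 010; the next row has 0 there.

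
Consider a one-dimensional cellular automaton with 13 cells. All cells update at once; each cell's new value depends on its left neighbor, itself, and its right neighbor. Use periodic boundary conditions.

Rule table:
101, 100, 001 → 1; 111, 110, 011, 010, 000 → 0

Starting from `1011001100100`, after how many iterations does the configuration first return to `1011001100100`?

0100110011011
1011001100100

2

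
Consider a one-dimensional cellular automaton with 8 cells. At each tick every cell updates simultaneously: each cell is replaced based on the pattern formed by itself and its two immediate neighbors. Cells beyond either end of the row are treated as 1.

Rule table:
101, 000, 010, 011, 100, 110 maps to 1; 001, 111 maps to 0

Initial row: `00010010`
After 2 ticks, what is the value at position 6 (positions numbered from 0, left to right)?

1

11011011
01111110
position 6 holds 1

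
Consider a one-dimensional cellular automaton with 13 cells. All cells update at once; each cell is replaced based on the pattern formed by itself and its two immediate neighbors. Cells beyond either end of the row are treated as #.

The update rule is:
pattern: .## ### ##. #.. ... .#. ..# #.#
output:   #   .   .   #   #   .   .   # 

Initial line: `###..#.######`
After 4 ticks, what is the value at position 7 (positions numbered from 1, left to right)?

#

...#..##.....
##..#.#.####.
..#..#.##...#
#..#..##.##.#
position 7 holds #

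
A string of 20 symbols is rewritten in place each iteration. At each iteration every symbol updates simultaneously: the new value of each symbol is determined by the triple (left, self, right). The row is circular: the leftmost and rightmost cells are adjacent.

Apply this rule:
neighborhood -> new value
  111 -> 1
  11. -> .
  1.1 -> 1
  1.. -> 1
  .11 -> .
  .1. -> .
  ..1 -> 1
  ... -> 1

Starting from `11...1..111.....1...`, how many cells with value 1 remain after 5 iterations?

10

..111.11.1.11111.111
11.1.1..1.1.111.1.1.
..1.1.11.1.1.1.1.1.1
11.1.1..1.1.1.1.1.1.
..1.1.11.1.1.1.1.1.1
count of 1: 10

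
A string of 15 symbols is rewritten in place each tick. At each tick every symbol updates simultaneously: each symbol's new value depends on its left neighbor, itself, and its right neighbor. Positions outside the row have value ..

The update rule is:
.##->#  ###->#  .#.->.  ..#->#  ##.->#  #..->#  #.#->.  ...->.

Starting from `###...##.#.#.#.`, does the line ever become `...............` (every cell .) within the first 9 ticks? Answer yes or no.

####.###......#
####.####....#.
####.#####..#.#
####.#######...
####.########..
####.#########.
####.##########
####.##########  (fixed point — unchanged through tick 9)
tick 9 is ####.##########, still not uniform .

no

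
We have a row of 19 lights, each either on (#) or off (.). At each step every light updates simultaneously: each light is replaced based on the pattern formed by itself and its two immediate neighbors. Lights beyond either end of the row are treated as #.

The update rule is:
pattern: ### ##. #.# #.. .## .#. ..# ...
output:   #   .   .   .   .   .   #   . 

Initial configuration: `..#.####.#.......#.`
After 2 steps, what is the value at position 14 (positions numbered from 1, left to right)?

step 1: .#...##.........#..
step 2: ....#..........#..#
position 14 holds .

.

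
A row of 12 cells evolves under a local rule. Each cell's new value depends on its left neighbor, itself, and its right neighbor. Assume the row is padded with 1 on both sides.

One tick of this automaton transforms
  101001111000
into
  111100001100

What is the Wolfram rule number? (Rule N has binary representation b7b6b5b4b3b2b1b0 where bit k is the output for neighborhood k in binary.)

116

position 6: 111 → 0  (bit 7 = 0)
position 0: 110 → 1  (bit 6 = 1)
position 1: 101 → 1  (bit 5 = 1)
position 3: 100 → 1  (bit 4 = 1)
position 5: 011 → 0  (bit 3 = 0)
position 2: 010 → 1  (bit 2 = 1)
position 4: 001 → 0  (bit 1 = 0)
position 10: 000 → 0  (bit 0 = 0)
bits b7..b0 = 01110100 = 116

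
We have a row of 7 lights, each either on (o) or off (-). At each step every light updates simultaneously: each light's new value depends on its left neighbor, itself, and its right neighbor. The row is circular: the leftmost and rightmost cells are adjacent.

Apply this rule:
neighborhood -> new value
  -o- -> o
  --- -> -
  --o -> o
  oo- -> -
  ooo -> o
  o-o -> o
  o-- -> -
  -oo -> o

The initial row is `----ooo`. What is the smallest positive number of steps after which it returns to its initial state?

7

step 1: ---ooo-
step 2: --ooo--
step 3: -ooo---
step 4: ooo----
step 5: oo----o
step 6: o----oo
step 7: ----ooo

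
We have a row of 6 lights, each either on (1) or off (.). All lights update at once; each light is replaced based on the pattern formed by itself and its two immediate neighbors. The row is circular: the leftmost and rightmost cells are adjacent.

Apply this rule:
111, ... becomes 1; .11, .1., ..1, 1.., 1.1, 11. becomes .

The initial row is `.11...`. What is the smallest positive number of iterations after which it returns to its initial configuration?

2

....11
.11...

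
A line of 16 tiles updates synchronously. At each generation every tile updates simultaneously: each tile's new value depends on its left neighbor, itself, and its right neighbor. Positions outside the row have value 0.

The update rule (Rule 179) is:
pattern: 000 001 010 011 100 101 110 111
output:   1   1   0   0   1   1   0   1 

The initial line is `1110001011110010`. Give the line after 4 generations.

0101110101101101
1010101010010010
0101010101101101
1010101010010010

1010101010010010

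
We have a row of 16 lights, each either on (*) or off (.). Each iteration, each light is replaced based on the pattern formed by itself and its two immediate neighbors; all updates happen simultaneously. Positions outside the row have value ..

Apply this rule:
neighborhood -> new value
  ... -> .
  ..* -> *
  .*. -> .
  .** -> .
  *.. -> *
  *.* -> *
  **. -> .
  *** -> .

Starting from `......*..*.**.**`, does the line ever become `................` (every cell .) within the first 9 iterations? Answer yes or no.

no

.....*.**.*..*..
....*.*..*.**.*.
...*.*.**.*..*.*
..*.*.*..*.**.*.
.*.*.*.**.*..*.*
*.*.*.*..*.**.*.
.*.*.*.**.*..*.*  (repeats iteration 5; period 2)
iteration 9: .*.*.*.**.*..*.*
iteration 9 is .*.*.*.**.*..*.*, still not uniform .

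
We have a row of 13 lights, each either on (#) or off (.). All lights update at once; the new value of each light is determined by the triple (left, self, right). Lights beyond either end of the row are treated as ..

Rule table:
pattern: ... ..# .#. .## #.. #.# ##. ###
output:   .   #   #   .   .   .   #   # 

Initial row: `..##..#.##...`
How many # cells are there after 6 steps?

6

.#.#.##..#...
##.#..#.##...
.#.#.##..#...  (repeats step 1; period 2)
step 6: ##.#..#.##...
count of #: 6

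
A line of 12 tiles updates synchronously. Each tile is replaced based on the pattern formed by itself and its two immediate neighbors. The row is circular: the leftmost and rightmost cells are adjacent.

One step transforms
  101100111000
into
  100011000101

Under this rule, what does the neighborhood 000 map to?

At position 10 the neighborhood is 000; the next row has 0 there.

0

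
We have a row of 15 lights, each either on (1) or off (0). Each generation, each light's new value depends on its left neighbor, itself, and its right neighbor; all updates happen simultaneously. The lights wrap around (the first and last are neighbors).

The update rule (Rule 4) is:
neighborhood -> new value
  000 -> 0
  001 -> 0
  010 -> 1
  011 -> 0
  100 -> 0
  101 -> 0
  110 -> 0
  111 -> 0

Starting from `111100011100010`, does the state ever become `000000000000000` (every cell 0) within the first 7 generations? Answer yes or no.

no

000000000000010
000000000000010  (fixed point — unchanged through generation 7)
generation 7 is 000000000000010, still not uniform 0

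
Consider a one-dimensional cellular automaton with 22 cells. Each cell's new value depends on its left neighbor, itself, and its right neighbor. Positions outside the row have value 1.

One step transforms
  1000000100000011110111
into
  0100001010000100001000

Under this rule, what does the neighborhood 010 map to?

0

At position 7 the neighborhood is 010; the next row has 0 there.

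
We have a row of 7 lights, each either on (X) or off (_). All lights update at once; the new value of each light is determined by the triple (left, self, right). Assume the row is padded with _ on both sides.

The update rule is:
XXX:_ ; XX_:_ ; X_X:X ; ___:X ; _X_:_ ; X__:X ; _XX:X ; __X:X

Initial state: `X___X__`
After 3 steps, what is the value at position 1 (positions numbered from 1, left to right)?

_XXX_XX
XX__XX_
X_XXX_X
position 1 holds X

X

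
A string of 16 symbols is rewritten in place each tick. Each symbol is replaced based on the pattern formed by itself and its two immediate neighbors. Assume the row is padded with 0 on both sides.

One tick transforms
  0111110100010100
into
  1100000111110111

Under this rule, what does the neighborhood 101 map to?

0

At position 6 the neighborhood is 101; the next row has 0 there.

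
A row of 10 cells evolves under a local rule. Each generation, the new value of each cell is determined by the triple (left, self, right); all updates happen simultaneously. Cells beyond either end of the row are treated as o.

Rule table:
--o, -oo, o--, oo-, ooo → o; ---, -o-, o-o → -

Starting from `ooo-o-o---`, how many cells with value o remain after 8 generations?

9

ooo----o-o
oooo--o--o
oooooo-ooo
oooooo-ooo  (fixed point — unchanged through generation 8)
count of o: 9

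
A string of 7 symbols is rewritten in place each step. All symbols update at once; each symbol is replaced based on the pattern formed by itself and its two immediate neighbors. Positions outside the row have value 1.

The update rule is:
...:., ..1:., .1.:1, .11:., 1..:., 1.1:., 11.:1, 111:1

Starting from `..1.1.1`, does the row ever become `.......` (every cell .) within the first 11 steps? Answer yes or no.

no

step 1: ..1.1..
step 2: ..1.1..  (fixed point — unchanged through step 11)
step 11 is ..1.1.., still not uniform .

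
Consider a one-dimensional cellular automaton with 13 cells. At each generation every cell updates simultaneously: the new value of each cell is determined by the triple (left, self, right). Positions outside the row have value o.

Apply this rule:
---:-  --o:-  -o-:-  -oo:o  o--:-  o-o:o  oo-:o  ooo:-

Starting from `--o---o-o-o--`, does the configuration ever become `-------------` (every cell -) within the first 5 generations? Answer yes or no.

yes

generation 1: -------o-o---
generation 2: --------o----
generation 3: -------------
all cells are - at generation 3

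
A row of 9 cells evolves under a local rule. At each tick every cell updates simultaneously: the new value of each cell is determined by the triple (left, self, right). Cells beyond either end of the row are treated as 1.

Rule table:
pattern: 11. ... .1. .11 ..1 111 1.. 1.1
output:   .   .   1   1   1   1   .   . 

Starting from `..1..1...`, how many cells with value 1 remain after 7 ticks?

6

tick 1: .11.11..1
tick 2: .1..1..11
tick 3: .1.11.111
tick 4: .1.1..111
tick 5: .1.1.1111
tick 6: .1.1.1111  (fixed point — unchanged through tick 7)
count of 1: 6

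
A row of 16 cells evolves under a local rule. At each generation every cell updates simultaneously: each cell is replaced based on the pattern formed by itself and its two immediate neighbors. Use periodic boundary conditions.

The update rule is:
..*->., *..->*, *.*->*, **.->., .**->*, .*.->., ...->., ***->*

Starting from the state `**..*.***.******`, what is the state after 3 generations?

*.*..***.*******
.*.*.**.********
*.*.**.********.

*.*.**.********.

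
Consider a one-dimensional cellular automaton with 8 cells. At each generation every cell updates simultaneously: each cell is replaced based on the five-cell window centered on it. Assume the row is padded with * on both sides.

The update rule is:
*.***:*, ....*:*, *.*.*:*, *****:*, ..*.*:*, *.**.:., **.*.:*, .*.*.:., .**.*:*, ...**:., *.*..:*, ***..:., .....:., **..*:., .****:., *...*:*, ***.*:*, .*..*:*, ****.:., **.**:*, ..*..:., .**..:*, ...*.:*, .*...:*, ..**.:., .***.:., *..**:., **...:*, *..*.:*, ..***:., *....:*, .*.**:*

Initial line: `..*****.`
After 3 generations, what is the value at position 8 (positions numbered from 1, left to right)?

....*.**
*******.
*****.**
position 8 holds *

*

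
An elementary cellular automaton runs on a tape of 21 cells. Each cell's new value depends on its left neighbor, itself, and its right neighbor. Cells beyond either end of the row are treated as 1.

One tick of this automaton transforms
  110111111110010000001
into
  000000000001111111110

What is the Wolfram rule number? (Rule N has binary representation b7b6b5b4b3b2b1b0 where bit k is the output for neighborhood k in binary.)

23

position 0: 111 → 0  (bit 7 = 0)
position 1: 110 → 0  (bit 6 = 0)
position 2: 101 → 0  (bit 5 = 0)
position 11: 100 → 1  (bit 4 = 1)
position 3: 011 → 0  (bit 3 = 0)
position 13: 010 → 1  (bit 2 = 1)
position 12: 001 → 1  (bit 1 = 1)
position 15: 000 → 1  (bit 0 = 1)
bits b7..b0 = 00010111 = 23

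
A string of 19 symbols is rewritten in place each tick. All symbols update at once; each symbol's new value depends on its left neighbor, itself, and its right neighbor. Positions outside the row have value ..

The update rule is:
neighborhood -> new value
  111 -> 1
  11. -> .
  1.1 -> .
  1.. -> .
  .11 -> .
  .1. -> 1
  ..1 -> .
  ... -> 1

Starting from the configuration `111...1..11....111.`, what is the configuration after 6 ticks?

tick 1: .1..1.1.....11..1..
tick 2: .1..1.1.111.....1.1
tick 3: .1..1.1..1..111.1.1
tick 4: .1..1.1..1...1..1.1
tick 5: .1..1.1..1.1.1..1.1
tick 6: .1..1.1..1.1.1..1.1

.1..1.1..1.1.1..1.1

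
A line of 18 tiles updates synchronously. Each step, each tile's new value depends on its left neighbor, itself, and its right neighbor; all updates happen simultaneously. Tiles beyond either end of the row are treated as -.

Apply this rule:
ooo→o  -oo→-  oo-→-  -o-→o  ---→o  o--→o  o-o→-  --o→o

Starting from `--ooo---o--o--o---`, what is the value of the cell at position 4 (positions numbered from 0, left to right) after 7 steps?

oo-o-ooooooooooooo
---o--ooooooooooo-
oooooo-ooooooooo-o
-oooo---ooooooo--o
o-oo-ooo-ooooo-ooo
o-----o---ooo---o-
oooooooooo-o-ooooo
position 4 holds o

o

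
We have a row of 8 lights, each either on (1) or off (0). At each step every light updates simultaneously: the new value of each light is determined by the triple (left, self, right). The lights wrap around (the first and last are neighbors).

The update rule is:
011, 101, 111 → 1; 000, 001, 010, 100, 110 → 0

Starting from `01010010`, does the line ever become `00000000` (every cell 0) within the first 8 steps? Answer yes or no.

yes

00100000
00000000
all cells are 0 at step 2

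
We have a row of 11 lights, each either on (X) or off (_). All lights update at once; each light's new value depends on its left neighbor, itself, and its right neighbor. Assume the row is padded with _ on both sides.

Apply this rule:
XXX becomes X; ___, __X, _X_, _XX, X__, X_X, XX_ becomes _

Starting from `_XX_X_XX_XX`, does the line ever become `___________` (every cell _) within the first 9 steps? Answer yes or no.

___________
all cells are _ at step 1

yes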